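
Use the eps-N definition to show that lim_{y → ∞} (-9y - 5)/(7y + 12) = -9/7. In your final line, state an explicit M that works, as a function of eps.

Let eps > 0. We seek M > 0 such that y > M implies |(-9y - 5)/(7y + 12) + 9/7| < eps.
(-9y - 5)/(7y + 12) + 9/7 = (7(-9y - 5) − (-9)(7y + 12)) / (7(7y + 12)) = 73/(7(7y + 12)).
For y > 0 we have 7y + 12 > 7y, so |(-9y - 5)/(7y + 12) + 9/7| = 73/(7(7y + 12)) < 73/(7·7y) = (73/49)/y.
Thus |(-9y - 5)/(7y + 12) + 9/7| < eps whenever y > (73/49)/eps.
Take M = (73/49)/eps. If y > M then |(-9y - 5)/(7y + 12) + 9/7| < (73/49)/y < eps.

M = (73/49)/eps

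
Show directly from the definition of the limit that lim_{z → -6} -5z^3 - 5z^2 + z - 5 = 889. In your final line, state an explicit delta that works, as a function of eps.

Let eps > 0. We want delta > 0 such that 0 < |z + 6| < delta implies |(-5z^3 - 5z^2 + z - 5) − 889| < eps.
(-5z^3 - 5z^2 + z - 5) − 889 = -5z^3 - 5z^2 + z - 894 = (z + 6)(-5z^2 + 25z - 149).
So |(-5z^3 - 5z^2 + z - 5) − 889| = |z + 6|·|-5z^2 + 25z - 149|.
Require delta ≤ 1. Then |z + 6| < 1 gives |z| < 7, and by the triangle inequality |-5z^2 + 25z - 149| ≤ 5·7^2 + 25·7 + 149 = 569.
Hence |(-5z^3 - 5z^2 + z - 5) − 889| ≤ 569|z + 6| < eps provided |z + 6| < eps/569.
Take delta = min(1, eps/569). Then 0 < |z + 6| < delta gives both |z + 6| < 1 and |z + 6| < eps/569, so |(-5z^3 - 5z^2 + z - 5) − 889| < eps.

delta = min(1, eps/569)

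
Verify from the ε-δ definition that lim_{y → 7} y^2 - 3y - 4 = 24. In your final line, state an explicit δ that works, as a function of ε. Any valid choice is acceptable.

δ = min(1, ε/12)

Fix ε > 0. We want δ > 0 such that 0 < |y − 7| < δ implies |(y^2 - 3y - 4) − 24| < ε.
(y^2 - 3y - 4) − 24 = y^2 - 3y - 28 = (y − 7)(y + 4).
So |(y^2 - 3y - 4) − 24| = |y − 7|·|y + 4|.
Assume first that |y − 7| < 1, so |y| < 8. Then |y + 4| ≤ 8 + 4 = 12.
Hence |(y^2 - 3y - 4) − 24| ≤ 12|y − 7| < ε provided |y − 7| < ε/12.
Choosing δ = min(1, ε/12) ensures both conditions, hence |(y^2 - 3y - 4) − 24| < ε.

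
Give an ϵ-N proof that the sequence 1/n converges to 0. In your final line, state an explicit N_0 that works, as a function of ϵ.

Suppose ϵ > 0. For n ≥ 1, |1/n − 0| = 1/(n) ≤ 1/n.
We need 1/n < ϵ, i.e. n > 1/ϵ.
Take N_0 = 1/ϵ. If n > N_0 then |1/n| ≤ 1/n < ϵ.

N_0 = 1/ϵ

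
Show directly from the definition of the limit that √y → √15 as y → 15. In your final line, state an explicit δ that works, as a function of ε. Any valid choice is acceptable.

δ = min(15, √15·ε)

Suppose ε > 0. We want δ > 0 such that 0 < |y − 15| < δ implies |√y − √15| < ε.
Rationalise: √y − √15 = (y − 15)/(√y + √15), so |√y − √15| = |y − 15|/(√y + √15).
Restrict δ ≤ 15 so that |y − 15| < 15 forces y > 0, and then √y + √15 > √15.
Hence |√y − √15| < |y − 15|/√15, which is < ε once |y − 15| < √15·ε.
Take δ = min(15, √15·ε). If 0 < |y − 15| < δ then y > 0 and |√y − √15| < |y − 15|/√15 < ε.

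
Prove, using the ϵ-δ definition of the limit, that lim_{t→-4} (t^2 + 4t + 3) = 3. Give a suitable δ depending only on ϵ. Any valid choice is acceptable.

δ = min(1, ϵ/5)

Suppose ϵ > 0. We want δ > 0 such that 0 < |t + 4| < δ implies |(t^2 + 4t + 3) − 3| < ϵ.
(t^2 + 4t + 3) − 3 = t^2 + 4t = (t + 4)(t).
So |(t^2 + 4t + 3) − 3| = |t + 4|·|t|.
Assume first that |t + 4| < 1, so |t| < 5. Then |t| ≤ 5 = 5.
Hence |(t^2 + 4t + 3) − 3| ≤ 5|t + 4| < ϵ provided |t + 4| < ϵ/5.
Take δ = min(1, ϵ/5). Then 0 < |t + 4| < δ gives both |t + 4| < 1 and |t + 4| < ϵ/5, so |(t^2 + 4t + 3) − 3| < ϵ.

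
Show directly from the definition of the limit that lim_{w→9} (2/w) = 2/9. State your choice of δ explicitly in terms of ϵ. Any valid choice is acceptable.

δ = min(9/2, (81/4)ϵ)

Suppose ϵ > 0. We seek δ > 0 such that 0 < |w − 9| < δ implies |2/w − (2/9)| < ϵ.
|2/w − (2/9)| = 2·|9 − w|/(9·|w|) = 2|w − 9|/(9|w|).
Restrict δ ≤ 9/2. Then |w − 9| < 9/2 gives |w| > 9/2, so 9|w| > 81/2.
Then |2/w − (2/9)| < 2|w − 9|/(81/2), which is < ϵ when |w − 9| < (81/4)ϵ.
Take δ = min(9/2, (81/4)ϵ). Then 0 < |w − 9| < δ gives both |w − 9| < 9/2 and |w − 9| < (81/4)ϵ, so |2/w − (2/9)| < ϵ.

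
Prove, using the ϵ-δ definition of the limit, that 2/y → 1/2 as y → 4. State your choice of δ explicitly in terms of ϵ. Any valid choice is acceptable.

δ = min(2, 4ϵ)

Suppose ϵ > 0. We seek δ > 0 such that 0 < |y − 4| < δ implies |2/y − (1/2)| < ϵ.
|2/y − (1/2)| = 2·|4 − y|/(4·|y|) = 2|y − 4|/(4|y|).
Require δ ≤ 2 so that |y| > 4 − 2 = 2, hence 4|y| > 8.
Then |2/y − (1/2)| < 2|y − 4|/8, which is < ϵ when |y − 4| < 4ϵ.
Take δ = min(2, 4ϵ). Then 0 < |y − 4| < δ gives both |y − 4| < 2 and |y − 4| < 4ϵ, so |2/y − (1/2)| < ϵ.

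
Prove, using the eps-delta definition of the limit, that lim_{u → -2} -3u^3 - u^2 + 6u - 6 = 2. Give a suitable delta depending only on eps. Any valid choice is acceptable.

delta = min(1, eps/46)

Suppose eps > 0. We want delta > 0 such that 0 < |u + 2| < delta implies |(-3u^3 - u^2 + 6u - 6) − 2| < eps.
(-3u^3 - u^2 + 6u - 6) − 2 = -3u^3 - u^2 + 6u - 8 = (u + 2)(-3u^2 + 5u - 4).
So |(-3u^3 - u^2 + 6u - 6) − 2| = |u + 2|·|-3u^2 + 5u - 4|.
Require delta ≤ 1. Then |u + 2| < 1 gives |u| < 3, and by the triangle inequality |-3u^2 + 5u - 4| ≤ 3·3^2 + 5·3 + 4 = 46.
Hence |(-3u^3 - u^2 + 6u - 6) − 2| ≤ 46|u + 2| < eps provided |u + 2| < eps/46.
Take delta = min(1, eps/46). Then 0 < |u + 2| < delta gives both |u + 2| < 1 and |u + 2| < eps/46, so |(-3u^3 - u^2 + 6u - 6) − 2| < eps.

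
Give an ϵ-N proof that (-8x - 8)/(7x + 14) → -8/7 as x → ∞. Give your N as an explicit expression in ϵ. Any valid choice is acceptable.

Let ϵ > 0 be given. We seek N > 0 such that x > N implies |(-8x - 8)/(7x + 14) + 8/7| < ϵ.
(-8x - 8)/(7x + 14) + 8/7 = (7(-8x - 8) − (-8)(7x + 14)) / (7(7x + 14)) = 56/(7(7x + 14)).
For x > 0 we have 7x + 14 > 7x, so |(-8x - 8)/(7x + 14) + 8/7| = 56/(7(7x + 14)) < 56/(7·7x) = (8/7)/x.
Thus |(-8x - 8)/(7x + 14) + 8/7| < ϵ whenever x > (8/7)/ϵ.
Take N = (8/7)/ϵ. If x > N then |(-8x - 8)/(7x + 14) + 8/7| < (8/7)/x < ϵ.

N = (8/7)/ϵ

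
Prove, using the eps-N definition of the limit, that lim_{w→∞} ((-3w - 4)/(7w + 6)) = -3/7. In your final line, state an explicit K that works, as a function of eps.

Let eps > 0. We seek K > 0 such that w > K implies |(-3w - 4)/(7w + 6) + 3/7| < eps.
(-3w - 4)/(7w + 6) + 3/7 = (7(-3w - 4) − (-3)(7w + 6)) / (7(7w + 6)) = -10/(7(7w + 6)).
For w > 0 we have 7w + 6 > 7w, so |(-3w - 4)/(7w + 6) + 3/7| = 10/(7(7w + 6)) < 10/(7·7w) = (10/49)/w.
Thus |(-3w - 4)/(7w + 6) + 3/7| < eps whenever w > (10/49)/eps.
Take K = (10/49)/eps. If w > K then |(-3w - 4)/(7w + 6) + 3/7| < (10/49)/w < eps.

K = (10/49)/eps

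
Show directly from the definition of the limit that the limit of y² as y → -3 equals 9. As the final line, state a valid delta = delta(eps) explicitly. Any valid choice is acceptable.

delta = min(1, eps/7)

Let eps > 0. We seek delta > 0 with 0 < |y + 3| < delta ⇒ |y² − 9| < eps.
Factor: y² − 9 = (y + 3)(y - 3), so |y² − 9| = |y + 3|·|y - 3|.
Restrict delta ≤ 1. Then |y + 3| < 1 gives |y| < 4, so by the triangle inequality |y - 3| ≤ 4 + 3 = 7.
Hence |y² − 9| ≤ 7|y + 3|, which is < eps once |y + 3| < eps/7.
Take delta = min(1, eps/7). If 0 < |y + 3| < delta then both bounds hold and |y² − 9| ≤ 7|y + 3| < 7·(eps/7) = eps.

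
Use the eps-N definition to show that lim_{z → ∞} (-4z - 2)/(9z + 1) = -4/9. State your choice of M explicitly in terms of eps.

Let eps > 0 be given. We seek M > 0 such that z > M implies |(-4z - 2)/(9z + 1) + 4/9| < eps.
(-4z - 2)/(9z + 1) + 4/9 = (9(-4z - 2) − (-4)(9z + 1)) / (9(9z + 1)) = -14/(9(9z + 1)).
For z > 0 we have 9z + 1 > 9z, so |(-4z - 2)/(9z + 1) + 4/9| = 14/(9(9z + 1)) < 14/(9·9z) = (14/81)/z.
Thus |(-4z - 2)/(9z + 1) + 4/9| < eps whenever z > (14/81)/eps.
Take M = (14/81)/eps. If z > M then |(-4z - 2)/(9z + 1) + 4/9| < (14/81)/z < eps.

M = (14/81)/eps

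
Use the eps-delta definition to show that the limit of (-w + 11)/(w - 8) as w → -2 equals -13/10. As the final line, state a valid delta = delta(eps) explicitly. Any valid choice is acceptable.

Suppose eps > 0. We want delta > 0 with 0 < |w + 2| < delta ⇒ |(-w + 11)/(w - 8) + 13/10| < eps.
Combining over a common denominator, (-w + 11)/(w - 8) + 13/10 = [(-w + 11)·(-10) − 13·(w - 8)] / [(-10)·(w - 8)] = -3(w + 2) / ((-10)(w - 8)).
So |(-w + 11)/(w - 8) + 13/10| = 3|w + 2| / (10·|w − 8|).
Require delta ≤ 5, so |w − 8| ≥ |-10| − |w + 2| > 10 − 5 = 5.
Hence |(-w + 11)/(w - 8) + 13/10| < 3|w + 2|/(10·5) = (3/50)|w + 2|, which is < eps once |w + 2| < (50/3)eps.
Take delta = min(5, (50/3)eps). Then 0 < |w + 2| < delta forces both bounds, so |(-w + 11)/(w - 8) + 13/10| < eps.

delta = min(5, (50/3)eps)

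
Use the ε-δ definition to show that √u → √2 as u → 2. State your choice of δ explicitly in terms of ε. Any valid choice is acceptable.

Let ε > 0 be given. We want δ > 0 such that 0 < |u − 2| < δ implies |√u − √2| < ε.
Multiplying by the conjugate, |√u − √2| = |u − 2|/(√u + √2).
Restrict δ ≤ 2 so that |u − 2| < 2 forces u > 0, and then √u + √2 > √2.
Hence |√u − √2| < |u − 2|/√2, which is < ε once |u − 2| < √2·ε.
Take δ = min(2, √2·ε). If 0 < |u − 2| < δ then u > 0 and |√u − √2| < |u − 2|/√2 < ε.

δ = min(2, √2·ε)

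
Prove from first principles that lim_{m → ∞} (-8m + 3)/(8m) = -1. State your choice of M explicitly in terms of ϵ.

M = (3/8)/ϵ

Suppose ϵ > 0. For m ≥ 1, |(-8m + 3)/(8m) + 1| = |24|/(8(8m)) = 24/(8(8m)).
Since 8m ≥ 8m for m ≥ 1, this is ≤ 24/(8·8m) = (3/8)/m.
So |(-8m + 3)/(8m) + 1| < ϵ whenever m > (3/8)/ϵ.
Take M = (3/8)/ϵ. If m > M then |(-8m + 3)/(8m) + 1| ≤ (3/8)/m < ϵ.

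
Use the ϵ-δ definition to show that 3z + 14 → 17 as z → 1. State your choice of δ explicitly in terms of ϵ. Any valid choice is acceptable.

Suppose ϵ > 0. We need δ > 0 so that 0 < |z − 1| < δ implies |(3z + 14) − 17| < ϵ.
|(3z + 14) − 17| = |3z - 3| = 3|z − 1|.
Thus it suffices that |z − 1| < ϵ/3.
Take δ = ϵ/3. If 0 < |z − 1| < δ then |(3z + 14) − 17| = 3|z − 1| < 3·(ϵ/3) = ϵ.

δ = ϵ/3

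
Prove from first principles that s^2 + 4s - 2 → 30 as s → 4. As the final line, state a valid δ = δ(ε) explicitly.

Let ε > 0 be given. We want δ > 0 such that 0 < |s − 4| < δ implies |(s^2 + 4s - 2) − 30| < ε.
(s^2 + 4s - 2) − 30 = s^2 + 4s - 32 = (s − 4)(s + 8).
So |(s^2 + 4s - 2) − 30| = |s − 4|·|s + 8|.
Require δ ≤ 1. Then |s − 4| < 1 gives |s| < 5, and by the triangle inequality |s + 8| ≤ 5 + 8 = 13.
Hence |(s^2 + 4s - 2) − 30| ≤ 13|s − 4| < ε provided |s − 4| < ε/13.
Choosing δ = min(1, ε/13) ensures both conditions, hence |(s^2 + 4s - 2) − 30| < ε.

δ = min(1, ε/13)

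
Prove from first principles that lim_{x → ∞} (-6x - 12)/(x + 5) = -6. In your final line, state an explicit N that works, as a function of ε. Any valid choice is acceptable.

Let ε > 0. We seek N > 0 such that x > N implies |(-6x - 12)/(x + 5) + 6| < ε.
(-6x - 12)/(x + 5) + 6 = ((-6x - 12) − (-6)(x + 5)) / ((x + 5)) = 18/((x + 5)).
For x > 0 we have x + 5 > x, so |(-6x - 12)/(x + 5) + 6| = 18/((x + 5)) < 18/(x) = 18/x.
Thus |(-6x - 12)/(x + 5) + 6| < ε whenever x > 18/ε.
Take N = 18/ε. If x > N then |(-6x - 12)/(x + 5) + 6| < 18/x < ε.

N = 18/ε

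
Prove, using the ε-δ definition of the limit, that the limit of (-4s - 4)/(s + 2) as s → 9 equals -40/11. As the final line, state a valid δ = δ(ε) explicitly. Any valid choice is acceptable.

Let ε > 0. We want δ > 0 with 0 < |s − 9| < δ ⇒ |(-4s - 4)/(s + 2) + 40/11| < ε.
Combining over a common denominator, (-4s - 4)/(s + 2) + 40/11 = [(-4s - 4)·11 − (-40)·(s + 2)] / [11·(s + 2)] = -4(s − 9) / (11(s + 2)).
So |(-4s - 4)/(s + 2) + 40/11| = 4|s − 9| / (11·|s + 2|).
Restrict δ ≤ 11/2. Then |s − 9| < 11/2 gives |s + 2| = |(s − 9) + 11| ≥ 11 − 11/2 = 11/2.
Hence |(-4s - 4)/(s + 2) + 40/11| < 4|s − 9|/(11·(11/2)) = (8/121)|s − 9|, which is < ε once |s − 9| < (121/8)ε.
Take δ = min(11/2, (121/8)ε). Then 0 < |s − 9| < δ forces both bounds, so |(-4s - 4)/(s + 2) + 40/11| < ε.

δ = min(11/2, (121/8)ε)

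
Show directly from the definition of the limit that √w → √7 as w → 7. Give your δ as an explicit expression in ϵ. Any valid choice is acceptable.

δ = min(7, √7·ϵ)

Suppose ϵ > 0. We want δ > 0 such that 0 < |w − 7| < δ implies |√w − √7| < ϵ.
Rationalise: √w − √7 = (w − 7)/(√w + √7), so |√w − √7| = |w − 7|/(√w + √7).
Restrict δ ≤ 7 so that |w − 7| < 7 forces w > 0, and then √w + √7 > √7.
Hence |√w − √7| < |w − 7|/√7, which is < ϵ once |w − 7| < √7·ϵ.
Take δ = min(7, √7·ϵ). If 0 < |w − 7| < δ then w > 0 and |√w − √7| < |w − 7|/√7 < ϵ.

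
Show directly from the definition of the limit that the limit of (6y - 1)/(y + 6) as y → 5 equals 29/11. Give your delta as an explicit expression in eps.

delta = min(11/2, (121/74)eps)

Let eps > 0. We want delta > 0 with 0 < |y − 5| < delta ⇒ |(6y - 1)/(y + 6) − (29/11)| < eps.
Combining over a common denominator, (6y - 1)/(y + 6) − (29/11) = [(6y - 1)·11 − 29·(y + 6)] / [11·(y + 6)] = 37(y − 5) / (11(y + 6)).
So |(6y - 1)/(y + 6) − (29/11)| = 37|y − 5| / (11·|y + 6|).
Require delta ≤ 11/2, so |y + 6| ≥ |11| − |y − 5| > 11 − 11/2 = 11/2.
Hence |(6y - 1)/(y + 6) − (29/11)| < 37|y − 5|/(11·(11/2)) = (74/121)|y − 5|, which is < eps once |y − 5| < (121/74)eps.
Take delta = min(11/2, (121/74)eps). Then 0 < |y − 5| < delta forces both bounds, so |(6y - 1)/(y + 6) − (29/11)| < eps.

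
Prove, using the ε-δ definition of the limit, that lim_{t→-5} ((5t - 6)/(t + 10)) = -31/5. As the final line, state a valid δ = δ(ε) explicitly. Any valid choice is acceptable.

δ = min(5/2, (25/112)ε)

Let ε > 0 be given. We want δ > 0 with 0 < |t + 5| < δ ⇒ |(5t - 6)/(t + 10) + 31/5| < ε.
Combining over a common denominator, (5t - 6)/(t + 10) + 31/5 = [(5t - 6)·5 − (-31)·(t + 10)] / [5·(t + 10)] = 56(t + 5) / (5(t + 10)).
So |(5t - 6)/(t + 10) + 31/5| = 56|t + 5| / (5·|t + 10|).
Require δ ≤ 5/2, so |t + 10| ≥ |5| − |t + 5| > 5 − 5/2 = 5/2.
Hence |(5t - 6)/(t + 10) + 31/5| < 56|t + 5|/(5·(5/2)) = (112/25)|t + 5|, which is < ε once |t + 5| < (25/112)ε.
Take δ = min(5/2, (25/112)ε). Then 0 < |t + 5| < δ forces both bounds, so |(5t - 6)/(t + 10) + 31/5| < ε.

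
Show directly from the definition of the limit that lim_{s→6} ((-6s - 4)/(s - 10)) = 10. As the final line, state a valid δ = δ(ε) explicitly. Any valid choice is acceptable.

Let ε > 0 be given. We want δ > 0 with 0 < |s − 6| < δ ⇒ |(-6s - 4)/(s - 10) − 10| < ε.
Combining over a common denominator, (-6s - 4)/(s - 10) − 10 = [(-6s - 4)·(-4) − (-40)·(s - 10)] / [(-4)·(s - 10)] = 64(s − 6) / ((-4)(s - 10)).
So |(-6s - 4)/(s - 10) − 10| = 64|s − 6| / (4·|s − 10|).
Restrict δ ≤ 2. Then |s − 6| < 2 gives |s − 10| = |(s − 6) + (-4)| ≥ 4 − 2 = 2.
Hence |(-6s - 4)/(s - 10) − 10| < 64|s − 6|/(4·2) = 8|s − 6|, which is < ε once |s − 6| < (1/8)ε.
Take δ = min(2, (1/8)ε). Then 0 < |s − 6| < δ forces both bounds, so |(-6s - 4)/(s - 10) − 10| < ε.

δ = min(2, (1/8)ε)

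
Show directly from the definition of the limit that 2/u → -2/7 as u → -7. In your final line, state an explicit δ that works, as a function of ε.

Let ε > 0. We seek δ > 0 such that 0 < |u + 7| < δ implies |2/u + 2/7| < ε.
|2/u + 2/7| = 2·|-7 − u|/(7·|u|) = 2|u + 7|/(7|u|).
Require δ ≤ 7/2 so that |u| > 7 − 7/2 = 7/2, hence 7|u| > 49/2.
Then |2/u + 2/7| < 2|u + 7|/(49/2), which is < ε when |u + 7| < (49/4)ε.
Take δ = min(7/2, (49/4)ε). Then 0 < |u + 7| < δ gives both |u + 7| < 7/2 and |u + 7| < (49/4)ε, so |2/u + 2/7| < ε.

δ = min(7/2, (49/4)ε)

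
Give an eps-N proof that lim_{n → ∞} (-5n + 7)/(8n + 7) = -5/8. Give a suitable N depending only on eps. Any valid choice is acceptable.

Let eps > 0. For n ≥ 1, |(-5n + 7)/(8n + 7) + 5/8| = |91|/(8(8n + 7)) = 91/(8(8n + 7)).
Since 8n + 7 ≥ 8n for n ≥ 1, this is ≤ 91/(8·8n) = (91/64)/n.
So |(-5n + 7)/(8n + 7) + 5/8| < eps whenever n > (91/64)/eps.
Take N = (91/64)/eps. If n > N then |(-5n + 7)/(8n + 7) + 5/8| ≤ (91/64)/n < eps.

N = (91/64)/eps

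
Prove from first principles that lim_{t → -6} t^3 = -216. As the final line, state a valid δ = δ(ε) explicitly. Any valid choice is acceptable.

δ = min(2, ε/148)

Suppose ε > 0. We seek δ > 0 with 0 < |t + 6| < δ ⇒ |t^3 + 216| < ε.
Factor: t^3 + 216 = (t + 6)(t^2 - 6t + 36), so |t^3 + 216| = |t + 6|·|t^2 - 6t + 36|.
Impose δ ≤ 2 so that |t| < 8; then |t^2 - 6t + 36| ≤ 148.
Hence |t^3 + 216| ≤ 148|t + 6|, which is < ε once |t + 6| < ε/148.
Take δ = min(2, ε/148). If 0 < |t + 6| < δ then both bounds hold and |t^3 + 216| ≤ 148|t + 6| < 148·(ε/148) = ε.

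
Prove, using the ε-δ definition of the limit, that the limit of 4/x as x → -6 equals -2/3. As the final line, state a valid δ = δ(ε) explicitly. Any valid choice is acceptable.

Suppose ε > 0. We seek δ > 0 such that 0 < |x + 6| < δ implies |4/x + 2/3| < ε.
|4/x + 2/3| = 4·|-6 − x|/(6·|x|) = 4|x + 6|/(6|x|).
Restrict δ ≤ 3. Then |x + 6| < 3 gives |x| > 3, so 6|x| > 18.
Then |4/x + 2/3| < 4|x + 6|/18, which is < ε when |x + 6| < (9/2)ε.
Take δ = min(3, (9/2)ε). Then 0 < |x + 6| < δ gives both |x + 6| < 3 and |x + 6| < (9/2)ε, so |4/x + 2/3| < ε.

δ = min(3, (9/2)ε)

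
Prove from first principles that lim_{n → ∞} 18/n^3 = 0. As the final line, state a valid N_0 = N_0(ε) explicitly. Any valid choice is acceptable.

N_0 = (18/ε)^{1/3}

Suppose ε > 0. For n ≥ 1, |18/n^3 − 0| = 18/n^3.
18/n^3 < ε ⇔ n^3 > 18/ε ⇔ n > (18/ε)^{1/3}.
Take N_0 = (18/ε)^{1/3}. Then n > N_0 implies 18/n^3 < ε.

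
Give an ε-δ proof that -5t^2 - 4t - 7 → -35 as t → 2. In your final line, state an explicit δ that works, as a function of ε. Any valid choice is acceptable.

Suppose ε > 0. We want δ > 0 such that 0 < |t − 2| < δ implies |(-5t^2 - 4t - 7) + 35| < ε.
(-5t^2 - 4t - 7) + 35 = -5t^2 - 4t + 28 = (t − 2)(-5t - 14).
So |(-5t^2 - 4t - 7) + 35| = |t − 2|·|-5t - 14|.
Assume first that |t − 2| < 2, so |t| < 4. Then |-5t - 14| ≤ 5·4 + 14 = 34.
Hence |(-5t^2 - 4t - 7) + 35| ≤ 34|t − 2| < ε provided |t − 2| < ε/34.
Choosing δ = min(2, ε/34) ensures both conditions, hence |(-5t^2 - 4t - 7) + 35| < ε.

δ = min(2, ε/34)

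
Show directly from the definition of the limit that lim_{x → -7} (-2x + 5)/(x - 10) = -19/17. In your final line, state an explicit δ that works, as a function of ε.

Let ε > 0 be given. We want δ > 0 with 0 < |x + 7| < δ ⇒ |(-2x + 5)/(x - 10) + 19/17| < ε.
Combining over a common denominator, (-2x + 5)/(x - 10) + 19/17 = [(-2x + 5)·(-17) − 19·(x - 10)] / [(-17)·(x - 10)] = 15(x + 7) / ((-17)(x - 10)).
So |(-2x + 5)/(x - 10) + 19/17| = 15|x + 7| / (17·|x − 10|).
Require δ ≤ 17/2, so |x − 10| ≥ |-17| − |x + 7| > 17 − 17/2 = 17/2.
Hence |(-2x + 5)/(x - 10) + 19/17| < 15|x + 7|/(17·(17/2)) = (30/289)|x + 7|, which is < ε once |x + 7| < (289/30)ε.
Take δ = min(17/2, (289/30)ε). Then 0 < |x + 7| < δ forces both bounds, so |(-2x + 5)/(x - 10) + 19/17| < ε.

δ = min(17/2, (289/30)ε)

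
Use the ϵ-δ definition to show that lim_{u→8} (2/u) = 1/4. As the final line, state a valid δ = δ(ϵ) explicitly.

δ = min(4, 16ϵ)

Fix ϵ > 0. We seek δ > 0 such that 0 < |u − 8| < δ implies |2/u − (1/4)| < ϵ.
|2/u − (1/4)| = 2·|8 − u|/(8·|u|) = 2|u − 8|/(8|u|).
Restrict δ ≤ 4. Then |u − 8| < 4 gives |u| > 4, so 8|u| > 32.
Then |2/u − (1/4)| < 2|u − 8|/32, which is < ϵ when |u − 8| < 16ϵ.
Take δ = min(4, 16ϵ). Then 0 < |u − 8| < δ gives both |u − 8| < 4 and |u − 8| < 16ϵ, so |2/u − (1/4)| < ϵ.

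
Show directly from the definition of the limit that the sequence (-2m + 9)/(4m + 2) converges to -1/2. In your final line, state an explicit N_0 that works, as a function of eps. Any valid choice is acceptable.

Suppose eps > 0. For m ≥ 1, |(-2m + 9)/(4m + 2) + 1/2| = |40|/(4(4m + 2)) = 40/(4(4m + 2)).
Since 4m + 2 ≥ 4m for m ≥ 1, this is ≤ 40/(4·4m) = (5/2)/m.
So |(-2m + 9)/(4m + 2) + 1/2| < eps whenever m > (5/2)/eps.
Take N_0 = (5/2)/eps. If m > N_0 then |(-2m + 9)/(4m + 2) + 1/2| ≤ (5/2)/m < eps.

N_0 = (5/2)/eps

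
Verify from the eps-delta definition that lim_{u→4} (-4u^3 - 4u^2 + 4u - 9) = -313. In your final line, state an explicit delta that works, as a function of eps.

Fix eps > 0. We want delta > 0 such that 0 < |u − 4| < delta implies |(-4u^3 - 4u^2 + 4u - 9) + 313| < eps.
(-4u^3 - 4u^2 + 4u - 9) + 313 = -4u^3 - 4u^2 + 4u + 304 = (u − 4)(-4u^2 - 20u - 76).
So |(-4u^3 - 4u^2 + 4u - 9) + 313| = |u − 4|·|-4u^2 - 20u - 76|.
Assume first that |u − 4| < 1, so |u| < 5. Then |-4u^2 - 20u - 76| ≤ 4·5^2 + 20·5 + 76 = 276.
Hence |(-4u^3 - 4u^2 + 4u - 9) + 313| ≤ 276|u − 4| < eps provided |u − 4| < eps/276.
Take delta = min(1, eps/276). Then 0 < |u − 4| < delta gives both |u − 4| < 1 and |u − 4| < eps/276, so |(-4u^3 - 4u^2 + 4u - 9) + 313| < eps.

delta = min(1, eps/276)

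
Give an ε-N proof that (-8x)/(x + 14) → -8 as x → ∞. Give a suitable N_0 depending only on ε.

Suppose ε > 0. We seek N_0 > 0 such that x > N_0 implies |(-8x)/(x + 14) + 8| < ε.
(-8x)/(x + 14) + 8 = ((-8x) − (-8)(x + 14)) / ((x + 14)) = 112/((x + 14)).
For x > 0 we have x + 14 > x, so |(-8x)/(x + 14) + 8| = 112/((x + 14)) < 112/(x) = 112/x.
Thus |(-8x)/(x + 14) + 8| < ε whenever x > 112/ε.
Take N_0 = 112/ε. If x > N_0 then |(-8x)/(x + 14) + 8| < 112/x < ε.

N_0 = 112/ε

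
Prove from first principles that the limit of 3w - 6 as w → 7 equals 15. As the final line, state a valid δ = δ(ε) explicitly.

δ = ε/3

Let ε > 0 be given. We need δ > 0 so that 0 < |w − 7| < δ implies |(3w - 6) − 15| < ε.
|(3w - 6) − 15| = |3w - 21| = 3|w − 7|.
So 3|w − 7| < ε exactly when |w − 7| < ε/3.
Choosing δ = ε/3 gives |(3w - 6) − 15| = 3|w − 7| < ε whenever |w − 7| < δ.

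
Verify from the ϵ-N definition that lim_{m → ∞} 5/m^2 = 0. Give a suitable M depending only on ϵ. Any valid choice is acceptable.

Suppose ϵ > 0. For m ≥ 1, |5/m^2 − 0| = 5/m^2.
5/m^2 < ϵ ⇔ m^2 > 5/ϵ ⇔ m > (5/ϵ)^{1/2}.
Take M = (5/ϵ)^{1/2}. Then m > M implies 5/m^2 < ϵ.

M = (5/ϵ)^{1/2}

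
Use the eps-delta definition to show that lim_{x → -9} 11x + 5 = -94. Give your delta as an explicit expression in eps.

delta = eps/11

Let eps > 0. We need delta > 0 so that 0 < |x + 9| < delta implies |(11x + 5) + 94| < eps.
|(11x + 5) + 94| = |11x + 99| = 11|x + 9|.
Thus it suffices that |x + 9| < eps/11.
Choosing delta = eps/11 gives |(11x + 5) + 94| = 11|x + 9| < eps whenever |x + 9| < delta.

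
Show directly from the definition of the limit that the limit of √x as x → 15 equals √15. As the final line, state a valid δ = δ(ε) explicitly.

δ = min(15, √15·ε)

Let ε > 0. We want δ > 0 such that 0 < |x − 15| < δ implies |√x − √15| < ε.
Rationalise: √x − √15 = (x − 15)/(√x + √15), so |√x − √15| = |x − 15|/(√x + √15).
Restrict δ ≤ 15 so that |x − 15| < 15 forces x > 0, and then √x + √15 > √15.
Hence |√x − √15| < |x − 15|/√15, which is < ε once |x − 15| < √15·ε.
Take δ = min(15, √15·ε). If 0 < |x − 15| < δ then x > 0 and |√x − √15| < |x − 15|/√15 < ε.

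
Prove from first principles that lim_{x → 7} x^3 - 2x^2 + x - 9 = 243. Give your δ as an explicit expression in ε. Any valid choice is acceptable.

Suppose ε > 0. We want δ > 0 such that 0 < |x − 7| < δ implies |(x^3 - 2x^2 + x - 9) − 243| < ε.
(x^3 - 2x^2 + x - 9) − 243 = x^3 - 2x^2 + x - 252 = (x − 7)(x^2 + 5x + 36).
So |(x^3 - 2x^2 + x - 9) − 243| = |x − 7|·|x^2 + 5x + 36|.
Require δ ≤ 1. Then |x − 7| < 1 gives |x| < 8, and by the triangle inequality |x^2 + 5x + 36| ≤ 8^2 + 5·8 + 36 = 140.
Hence |(x^3 - 2x^2 + x - 9) − 243| ≤ 140|x − 7| < ε provided |x − 7| < ε/140.
Choosing δ = min(1, ε/140) ensures both conditions, hence |(x^3 - 2x^2 + x - 9) − 243| < ε.

δ = min(1, ε/140)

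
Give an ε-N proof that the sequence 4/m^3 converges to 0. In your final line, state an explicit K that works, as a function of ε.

K = (4/ε)^{1/3}

Suppose ε > 0. For m ≥ 1, |4/m^3 − 0| = 4/m^3.
4/m^3 < ε ⇔ m^3 > 4/ε ⇔ m > (4/ε)^{1/3}.
Take K = (4/ε)^{1/3}. Then m > K implies 4/m^3 < ε.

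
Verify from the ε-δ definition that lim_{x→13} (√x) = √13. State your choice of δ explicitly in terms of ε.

Let ε > 0 be given. We want δ > 0 such that 0 < |x − 13| < δ implies |√x − √13| < ε.
Multiplying by the conjugate, |√x − √13| = |x − 13|/(√x + √13).
Restrict δ ≤ 13 so that |x − 13| < 13 forces x > 0, and then √x + √13 > √13.
Hence |√x − √13| < |x − 13|/√13, which is < ε once |x − 13| < √13·ε.
Take δ = min(13, √13·ε). If 0 < |x − 13| < δ then x > 0 and |√x − √13| < |x − 13|/√13 < ε.

δ = min(13, √13·ε)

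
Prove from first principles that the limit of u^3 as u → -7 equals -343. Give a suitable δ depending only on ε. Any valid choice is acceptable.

δ = min(2, ε/193)

Suppose ε > 0. We seek δ > 0 with 0 < |u + 7| < δ ⇒ |u^3 + 343| < ε.
Factor: u^3 + 343 = (u + 7)(u^2 - 7u + 49), so |u^3 + 343| = |u + 7|·|u^2 - 7u + 49|.
Impose δ ≤ 2 so that |u| < 9; then |u^2 - 7u + 49| ≤ 193.
Hence |u^3 + 343| ≤ 193|u + 7|, which is < ε once |u + 7| < ε/193.
Take δ = min(2, ε/193). If 0 < |u + 7| < δ then both bounds hold and |u^3 + 343| ≤ 193|u + 7| < 193·(ε/193) = ε.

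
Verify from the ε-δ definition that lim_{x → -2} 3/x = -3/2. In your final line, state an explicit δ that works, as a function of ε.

Fix ε > 0. We seek δ > 0 such that 0 < |x + 2| < δ implies |3/x + 3/2| < ε.
|3/x + 3/2| = 3·|-2 − x|/(2·|x|) = 3|x + 2|/(2|x|).
Require δ ≤ 1 so that |x| > 2 − 1 = 1, hence 2|x| > 2.
Then |3/x + 3/2| < 3|x + 2|/2, which is < ε when |x + 2| < (2/3)ε.
Take δ = min(1, (2/3)ε). Then 0 < |x + 2| < δ gives both |x + 2| < 1 and |x + 2| < (2/3)ε, so |3/x + 3/2| < ε.

δ = min(1, (2/3)ε)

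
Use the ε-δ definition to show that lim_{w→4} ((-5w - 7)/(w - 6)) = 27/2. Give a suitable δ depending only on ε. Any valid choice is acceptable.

δ = min(1, (2/37)ε)

Suppose ε > 0. We want δ > 0 with 0 < |w − 4| < δ ⇒ |(-5w - 7)/(w - 6) − (27/2)| < ε.
Combining over a common denominator, (-5w - 7)/(w - 6) − (27/2) = [(-5w - 7)·(-2) − (-27)·(w - 6)] / [(-2)·(w - 6)] = 37(w − 4) / ((-2)(w - 6)).
So |(-5w - 7)/(w - 6) − (27/2)| = 37|w − 4| / (2·|w − 6|).
Require δ ≤ 1, so |w − 6| ≥ |-2| − |w − 4| > 2 − 1 = 1.
Hence |(-5w - 7)/(w - 6) − (27/2)| < 37|w − 4|/(2·1) = (37/2)|w − 4|, which is < ε once |w − 4| < (2/37)ε.
Take δ = min(1, (2/37)ε). Then 0 < |w − 4| < δ forces both bounds, so |(-5w - 7)/(w - 6) − (27/2)| < ε.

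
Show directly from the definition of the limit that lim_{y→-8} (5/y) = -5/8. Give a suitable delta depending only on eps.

Suppose eps > 0. We seek delta > 0 such that 0 < |y + 8| < delta implies |5/y + 5/8| < eps.
|5/y + 5/8| = 5·|-8 − y|/(8·|y|) = 5|y + 8|/(8|y|).
Restrict delta ≤ 4. Then |y + 8| < 4 gives |y| > 4, so 8|y| > 32.
Then |5/y + 5/8| < 5|y + 8|/32, which is < eps when |y + 8| < (32/5)eps.
Take delta = min(4, (32/5)eps). Then 0 < |y + 8| < delta gives both |y + 8| < 4 and |y + 8| < (32/5)eps, so |5/y + 5/8| < eps.

delta = min(4, (32/5)eps)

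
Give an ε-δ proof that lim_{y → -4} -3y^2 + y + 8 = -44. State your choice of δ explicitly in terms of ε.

δ = min(2, ε/31)

Let ε > 0. We want δ > 0 such that 0 < |y + 4| < δ implies |(-3y^2 + y + 8) + 44| < ε.
(-3y^2 + y + 8) + 44 = -3y^2 + y + 52 = (y + 4)(-3y + 13).
So |(-3y^2 + y + 8) + 44| = |y + 4|·|-3y + 13|.
Assume first that |y + 4| < 2, so |y| < 6. Then |-3y + 13| ≤ 3·6 + 13 = 31.
Hence |(-3y^2 + y + 8) + 44| ≤ 31|y + 4| < ε provided |y + 4| < ε/31.
Take δ = min(2, ε/31). Then 0 < |y + 4| < δ gives both |y + 4| < 2 and |y + 4| < ε/31, so |(-3y^2 + y + 8) + 44| < ε.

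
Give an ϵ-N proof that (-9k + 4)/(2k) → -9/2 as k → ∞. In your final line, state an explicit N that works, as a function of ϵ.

Fix ϵ > 0. For k ≥ 1, |(-9k + 4)/(2k) + 9/2| = |8|/(2(2k)) = 8/(2(2k)).
Since 2k ≥ 2k for k ≥ 1, this is ≤ 8/(2·2k) = 2/k.
So |(-9k + 4)/(2k) + 9/2| < ϵ whenever k > 2/ϵ.
Take N = 2/ϵ. If k > N then |(-9k + 4)/(2k) + 9/2| ≤ 2/k < ϵ.

N = 2/ϵ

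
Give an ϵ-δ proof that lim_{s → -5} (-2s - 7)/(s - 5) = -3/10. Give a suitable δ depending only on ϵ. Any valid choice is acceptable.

Fix ϵ > 0. We want δ > 0 with 0 < |s + 5| < δ ⇒ |(-2s - 7)/(s - 5) + 3/10| < ϵ.
Combining over a common denominator, (-2s - 7)/(s - 5) + 3/10 = [(-2s - 7)·(-10) − 3·(s - 5)] / [(-10)·(s - 5)] = 17(s + 5) / ((-10)(s - 5)).
So |(-2s - 7)/(s - 5) + 3/10| = 17|s + 5| / (10·|s − 5|).
Restrict δ ≤ 5. Then |s + 5| < 5 gives |s − 5| = |(s + 5) + (-10)| ≥ 10 − 5 = 5.
Hence |(-2s - 7)/(s - 5) + 3/10| < 17|s + 5|/(10·5) = (17/50)|s + 5|, which is < ϵ once |s + 5| < (50/17)ϵ.
Take δ = min(5, (50/17)ϵ). Then 0 < |s + 5| < δ forces both bounds, so |(-2s - 7)/(s - 5) + 3/10| < ϵ.

δ = min(5, (50/17)ϵ)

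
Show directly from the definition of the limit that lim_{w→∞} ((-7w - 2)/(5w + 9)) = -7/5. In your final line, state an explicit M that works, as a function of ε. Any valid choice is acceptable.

M = (53/25)/ε

Let ε > 0 be given. We seek M > 0 such that w > M implies |(-7w - 2)/(5w + 9) + 7/5| < ε.
(-7w - 2)/(5w + 9) + 7/5 = (5(-7w - 2) − (-7)(5w + 9)) / (5(5w + 9)) = 53/(5(5w + 9)).
For w > 0 we have 5w + 9 > 5w, so |(-7w - 2)/(5w + 9) + 7/5| = 53/(5(5w + 9)) < 53/(5·5w) = (53/25)/w.
Thus |(-7w - 2)/(5w + 9) + 7/5| < ε whenever w > (53/25)/ε.
Take M = (53/25)/ε. If w > M then |(-7w - 2)/(5w + 9) + 7/5| < (53/25)/w < ε.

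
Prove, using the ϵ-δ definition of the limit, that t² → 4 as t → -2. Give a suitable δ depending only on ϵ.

Let ϵ > 0 be given. We seek δ > 0 with 0 < |t + 2| < δ ⇒ |t² − 4| < ϵ.
Factor: t² − 4 = (t + 2)(t - 2), so |t² − 4| = |t + 2|·|t - 2|.
Restrict δ ≤ 1. Then |t + 2| < 1 gives |t| < 3, so by the triangle inequality |t - 2| ≤ 3 + 2 = 5.
Hence |t² − 4| ≤ 5|t + 2|, which is < ϵ once |t + 2| < ϵ/5.
Take δ = min(1, ϵ/5). If 0 < |t + 2| < δ then both bounds hold and |t² − 4| ≤ 5|t + 2| < 5·(ϵ/5) = ϵ.

δ = min(1, ϵ/5)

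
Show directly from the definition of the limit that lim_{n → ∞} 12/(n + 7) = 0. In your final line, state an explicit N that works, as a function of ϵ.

N = 12/ϵ

Fix ϵ > 0. For n ≥ 1, |12/(n + 7) − 0| = 12/(n + 7) ≤ 12/n.
We need 12/n < ϵ, i.e. n > 12/ϵ.
Take N = 12/ϵ. If n > N then |12/(n + 7)| ≤ 12/n < ϵ.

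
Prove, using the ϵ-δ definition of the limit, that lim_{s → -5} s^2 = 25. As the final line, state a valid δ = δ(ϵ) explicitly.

δ = min(1, ϵ/11)

Let ϵ > 0 be given. We seek δ > 0 with 0 < |s + 5| < δ ⇒ |s^2 − 25| < ϵ.
Factor: s^2 − 25 = (s + 5)(s - 5), so |s^2 − 25| = |s + 5|·|s - 5|.
Impose δ ≤ 1 so that |s| < 6; then |s - 5| ≤ 11.
Hence |s^2 − 25| ≤ 11|s + 5|, which is < ϵ once |s + 5| < ϵ/11.
Take δ = min(1, ϵ/11). If 0 < |s + 5| < δ then both bounds hold and |s^2 − 25| ≤ 11|s + 5| < 11·(ϵ/11) = ϵ.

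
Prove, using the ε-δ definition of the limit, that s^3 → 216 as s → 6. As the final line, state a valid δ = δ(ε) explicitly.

Let ε > 0 be given. We seek δ > 0 with 0 < |s − 6| < δ ⇒ |s^3 − 216| < ε.
Factor: s^3 − 216 = (s − 6)(s^2 + 6s + 36), so |s^3 − 216| = |s − 6|·|s^2 + 6s + 36|.
Impose δ ≤ 1 so that |s| < 7; then |s^2 + 6s + 36| ≤ 127.
Hence |s^3 − 216| ≤ 127|s − 6|, which is < ε once |s − 6| < ε/127.
Take δ = min(1, ε/127). If 0 < |s − 6| < δ then both bounds hold and |s^3 − 216| ≤ 127|s − 6| < 127·(ε/127) = ε.

δ = min(1, ε/127)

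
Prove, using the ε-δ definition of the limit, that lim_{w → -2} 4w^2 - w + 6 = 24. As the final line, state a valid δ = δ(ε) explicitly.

δ = min(2, ε/25)

Suppose ε > 0. We want δ > 0 such that 0 < |w + 2| < δ implies |(4w^2 - w + 6) − 24| < ε.
(4w^2 - w + 6) − 24 = 4w^2 - w - 18 = (w + 2)(4w - 9).
So |(4w^2 - w + 6) − 24| = |w + 2|·|4w - 9|.
Assume first that |w + 2| < 2, so |w| < 4. Then |4w - 9| ≤ 4·4 + 9 = 25.
Hence |(4w^2 - w + 6) − 24| ≤ 25|w + 2| < ε provided |w + 2| < ε/25.
Choosing δ = min(2, ε/25) ensures both conditions, hence |(4w^2 - w + 6) − 24| < ε.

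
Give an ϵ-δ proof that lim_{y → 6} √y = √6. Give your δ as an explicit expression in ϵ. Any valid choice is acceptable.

δ = min(6, √6·ϵ)

Let ϵ > 0 be given. We want δ > 0 such that 0 < |y − 6| < δ implies |√y − √6| < ϵ.
Rationalise: √y − √6 = (y − 6)/(√y + √6), so |√y − √6| = |y − 6|/(√y + √6).
Restrict δ ≤ 6 so that |y − 6| < 6 forces y > 0, and then √y + √6 > √6.
Hence |√y − √6| < |y − 6|/√6, which is < ϵ once |y − 6| < √6·ϵ.
Take δ = min(6, √6·ϵ). If 0 < |y − 6| < δ then y > 0 and |√y − √6| < |y − 6|/√6 < ϵ.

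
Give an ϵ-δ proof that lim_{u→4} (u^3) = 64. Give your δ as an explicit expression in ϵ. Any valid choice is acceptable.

δ = min(1, ϵ/61)

Suppose ϵ > 0. We seek δ > 0 with 0 < |u − 4| < δ ⇒ |u^3 − 64| < ϵ.
Factor: u^3 − 64 = (u − 4)(u^2 + 4u + 16), so |u^3 − 64| = |u − 4|·|u^2 + 4u + 16|.
Restrict δ ≤ 1. Then |u − 4| < 1 gives |u| < 5, so by the triangle inequality |u^2 + 4u + 16| ≤ 5^2 + 4·5 + 16 = 61.
Hence |u^3 − 64| ≤ 61|u − 4|, which is < ϵ once |u − 4| < ϵ/61.
Take δ = min(1, ϵ/61). If 0 < |u − 4| < δ then both bounds hold and |u^3 − 64| ≤ 61|u − 4| < 61·(ϵ/61) = ϵ.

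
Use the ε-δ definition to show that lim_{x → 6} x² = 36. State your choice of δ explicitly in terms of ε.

δ = min(1, ε/13)

Let ε > 0. We seek δ > 0 with 0 < |x − 6| < δ ⇒ |x² − 36| < ε.
Factor: x² − 36 = (x − 6)(x + 6), so |x² − 36| = |x − 6|·|x + 6|.
Restrict δ ≤ 1. Then |x − 6| < 1 gives |x| < 7, so by the triangle inequality |x + 6| ≤ 7 + 6 = 13.
Hence |x² − 36| ≤ 13|x − 6|, which is < ε once |x − 6| < ε/13.
Take δ = min(1, ε/13). If 0 < |x − 6| < δ then both bounds hold and |x² − 36| ≤ 13|x − 6| < 13·(ε/13) = ε.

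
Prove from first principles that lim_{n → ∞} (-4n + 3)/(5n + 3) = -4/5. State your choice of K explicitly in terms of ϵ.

K = (27/25)/ϵ

Let ϵ > 0 be given. For n ≥ 1, |(-4n + 3)/(5n + 3) + 4/5| = |27|/(5(5n + 3)) = 27/(5(5n + 3)).
Since 5n + 3 ≥ 5n for n ≥ 1, this is ≤ 27/(5·5n) = (27/25)/n.
So |(-4n + 3)/(5n + 3) + 4/5| < ϵ whenever n > (27/25)/ϵ.
Take K = (27/25)/ϵ. If n > K then |(-4n + 3)/(5n + 3) + 4/5| ≤ (27/25)/n < ϵ.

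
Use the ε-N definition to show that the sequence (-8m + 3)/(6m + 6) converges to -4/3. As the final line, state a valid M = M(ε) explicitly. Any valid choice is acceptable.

M = (11/6)/ε

Fix ε > 0. For m ≥ 1, |(-8m + 3)/(6m + 6) + 4/3| = |66|/(6(6m + 6)) = 66/(6(6m + 6)).
Since 6m + 6 ≥ 6m for m ≥ 1, this is ≤ 66/(6·6m) = (11/6)/m.
So |(-8m + 3)/(6m + 6) + 4/3| < ε whenever m > (11/6)/ε.
Take M = (11/6)/ε. If m > M then |(-8m + 3)/(6m + 6) + 4/3| ≤ (11/6)/m < ε.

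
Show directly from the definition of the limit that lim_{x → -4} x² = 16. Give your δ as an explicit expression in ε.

Fix ε > 0. We seek δ > 0 with 0 < |x + 4| < δ ⇒ |x² − 16| < ε.
Factor: x² − 16 = (x + 4)(x - 4), so |x² − 16| = |x + 4|·|x - 4|.
Restrict δ ≤ 1. Then |x + 4| < 1 gives |x| < 5, so by the triangle inequality |x - 4| ≤ 5 + 4 = 9.
Hence |x² − 16| ≤ 9|x + 4|, which is < ε once |x + 4| < ε/9.
Take δ = min(1, ε/9). If 0 < |x + 4| < δ then both bounds hold and |x² − 16| ≤ 9|x + 4| < 9·(ε/9) = ε.

δ = min(1, ε/9)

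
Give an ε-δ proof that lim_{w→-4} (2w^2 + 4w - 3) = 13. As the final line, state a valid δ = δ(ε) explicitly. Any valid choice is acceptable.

δ = min(2, ε/16)

Suppose ε > 0. We want δ > 0 such that 0 < |w + 4| < δ implies |(2w^2 + 4w - 3) − 13| < ε.
(2w^2 + 4w - 3) − 13 = 2w^2 + 4w - 16 = (w + 4)(2w - 4).
So |(2w^2 + 4w - 3) − 13| = |w + 4|·|2w - 4|.
Require δ ≤ 2. Then |w + 4| < 2 gives |w| < 6, and by the triangle inequality |2w - 4| ≤ 2·6 + 4 = 16.
Hence |(2w^2 + 4w - 3) − 13| ≤ 16|w + 4| < ε provided |w + 4| < ε/16.
Choosing δ = min(2, ε/16) ensures both conditions, hence |(2w^2 + 4w - 3) − 13| < ε.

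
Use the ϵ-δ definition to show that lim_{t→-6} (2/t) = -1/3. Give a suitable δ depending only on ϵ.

δ = min(3, 9ϵ)

Suppose ϵ > 0. We seek δ > 0 such that 0 < |t + 6| < δ implies |2/t + 1/3| < ϵ.
|2/t + 1/3| = 2·|-6 − t|/(6·|t|) = 2|t + 6|/(6|t|).
Require δ ≤ 3 so that |t| > 6 − 3 = 3, hence 6|t| > 18.
Then |2/t + 1/3| < 2|t + 6|/18, which is < ϵ when |t + 6| < 9ϵ.
Take δ = min(3, 9ϵ). Then 0 < |t + 6| < δ gives both |t + 6| < 3 and |t + 6| < 9ϵ, so |2/t + 1/3| < ϵ.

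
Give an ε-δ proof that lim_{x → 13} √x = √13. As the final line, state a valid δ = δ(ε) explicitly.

δ = min(13, √13·ε)

Let ε > 0. We want δ > 0 such that 0 < |x − 13| < δ implies |√x − √13| < ε.
Rationalise: √x − √13 = (x − 13)/(√x + √13), so |√x − √13| = |x − 13|/(√x + √13).
Restrict δ ≤ 13 so that |x − 13| < 13 forces x > 0, and then √x + √13 > √13.
Hence |√x − √13| < |x − 13|/√13, which is < ε once |x − 13| < √13·ε.
Take δ = min(13, √13·ε). If 0 < |x − 13| < δ then x > 0 and |√x − √13| < |x − 13|/√13 < ε.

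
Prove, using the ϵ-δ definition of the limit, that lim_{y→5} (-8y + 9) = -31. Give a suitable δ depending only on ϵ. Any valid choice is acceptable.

Suppose ϵ > 0. We need δ > 0 so that 0 < |y − 5| < δ implies |(-8y + 9) + 31| < ϵ.
Since (-8y + 9) + 31 = -8(y − 5), we have |(-8y + 9) + 31| = 8|y − 5|.
So 8|y − 5| < ϵ exactly when |y − 5| < ϵ/8.
Take δ = ϵ/8. If 0 < |y − 5| < δ then |(-8y + 9) + 31| = 8|y − 5| < 8·(ϵ/8) = ϵ.

δ = ϵ/8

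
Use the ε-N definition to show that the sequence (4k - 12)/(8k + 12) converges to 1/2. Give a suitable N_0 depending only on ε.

Fix ε > 0. For k ≥ 1, |(4k - 12)/(8k + 12) − (1/2)| = |-144|/(8(8k + 12)) = 144/(8(8k + 12)).
Since 8k + 12 ≥ 8k for k ≥ 1, this is ≤ 144/(8·8k) = (9/4)/k.
So |(4k - 12)/(8k + 12) − (1/2)| < ε whenever k > (9/4)/ε.
Take N_0 = (9/4)/ε. If k > N_0 then |(4k - 12)/(8k + 12) − (1/2)| ≤ (9/4)/k < ε.

N_0 = (9/4)/ε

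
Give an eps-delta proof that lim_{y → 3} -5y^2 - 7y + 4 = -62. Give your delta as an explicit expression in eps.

delta = min(1, eps/42)

Fix eps > 0. We want delta > 0 such that 0 < |y − 3| < delta implies |(-5y^2 - 7y + 4) + 62| < eps.
(-5y^2 - 7y + 4) + 62 = -5y^2 - 7y + 66 = (y − 3)(-5y - 22).
So |(-5y^2 - 7y + 4) + 62| = |y − 3|·|-5y - 22|.
Assume first that |y − 3| < 1, so |y| < 4. Then |-5y - 22| ≤ 5·4 + 22 = 42.
Hence |(-5y^2 - 7y + 4) + 62| ≤ 42|y − 3| < eps provided |y − 3| < eps/42.
Take delta = min(1, eps/42). Then 0 < |y − 3| < delta gives both |y − 3| < 1 and |y − 3| < eps/42, so |(-5y^2 - 7y + 4) + 62| < eps.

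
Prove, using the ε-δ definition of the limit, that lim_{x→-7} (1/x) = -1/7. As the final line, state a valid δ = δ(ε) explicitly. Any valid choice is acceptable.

δ = min(7/2, (49/2)ε)

Fix ε > 0. We seek δ > 0 such that 0 < |x + 7| < δ implies |1/x + 1/7| < ε.
|1/x + 1/7| = |-7 − x|/(7·|x|) = |x + 7|/(7|x|).
Require δ ≤ 7/2 so that |x| > 7 − 7/2 = 7/2, hence 7|x| > 49/2.
Then |1/x + 1/7| < |x + 7|/(49/2), which is < ε when |x + 7| < (49/2)ε.
Take δ = min(7/2, (49/2)ε). Then 0 < |x + 7| < δ gives both |x + 7| < 7/2 and |x + 7| < (49/2)ε, so |1/x + 1/7| < ε.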